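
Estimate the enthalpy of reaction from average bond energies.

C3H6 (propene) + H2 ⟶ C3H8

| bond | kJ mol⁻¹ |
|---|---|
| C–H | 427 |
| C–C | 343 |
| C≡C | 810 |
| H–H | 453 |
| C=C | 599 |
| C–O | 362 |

ΔH ≈ −145 kJ

Bonds broken (reactants):
  C–C: 1 × 343 = 343
  C–H: 6 × 427 = 2562
  C=C: 1 × 599 = 599
  H–H: 1 × 453 = 453
  Σ(broken) = 3957 kJ
Bonds formed (products):
  C–C: 2 × 343 = 686
  C–H: 8 × 427 = 3416
  Σ(formed) = 4102 kJ
ΔH = Σ(broken) − Σ(formed) = 3957 − 4102 = −145 kJ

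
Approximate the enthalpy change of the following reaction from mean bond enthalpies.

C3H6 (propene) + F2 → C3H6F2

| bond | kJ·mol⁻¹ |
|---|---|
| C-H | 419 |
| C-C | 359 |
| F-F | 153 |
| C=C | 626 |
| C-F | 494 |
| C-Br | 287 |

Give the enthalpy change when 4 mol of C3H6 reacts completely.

ΔH = −2272 kJ

Bonds broken (reactants):
  C-C: 1 × 359 = 359
  C-H: 6 × 419 = 2514
  C=C: 1 × 626 = 626
  F-F: 1 × 153 = 153
  Σ(broken) = 3652 kJ
Bonds formed (products):
  C-C: 2 × 359 = 718
  C-F: 2 × 494 = 988
  C-H: 6 × 419 = 2514
  Σ(formed) = 4220 kJ
ΔH = Σ(broken) − Σ(formed) = 3652 − 4220 = −568 kJ
For 4× the reaction as written: 4 × (−568) = −2272 kJ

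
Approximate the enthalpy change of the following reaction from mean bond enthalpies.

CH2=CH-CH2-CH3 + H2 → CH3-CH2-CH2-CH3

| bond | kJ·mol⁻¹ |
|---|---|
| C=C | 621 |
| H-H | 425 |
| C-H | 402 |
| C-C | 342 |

ΔH ≈ −100 kJ

Bonds broken (reactants):
  C-C: 2 × 342 = 684
  C-H: 8 × 402 = 3216
  C=C: 1 × 621 = 621
  H-H: 1 × 425 = 425
  Σ(broken) = 4946 kJ
Bonds formed (products):
  C-C: 3 × 342 = 1026
  C-H: 10 × 402 = 4020
  Σ(formed) = 5046 kJ
ΔH = Σ(broken) − Σ(formed) = 4946 − 5046 = −100 kJ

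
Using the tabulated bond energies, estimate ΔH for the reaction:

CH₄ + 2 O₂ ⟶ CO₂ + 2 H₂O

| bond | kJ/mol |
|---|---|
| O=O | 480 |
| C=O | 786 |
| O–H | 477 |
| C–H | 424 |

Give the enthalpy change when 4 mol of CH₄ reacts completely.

Bonds broken (reactants):
  C–H: 4 × 424 = 1696
  O=O: 2 × 480 = 960
  Σ(broken) = 2656 kJ
Bonds formed (products):
  C=O: 2 × 786 = 1572
  O–H: 4 × 477 = 1908
  Σ(formed) = 3480 kJ
ΔH = Σ(broken) − Σ(formed) = 2656 − 3480 = −824 kJ
For 4× the reaction as written: 4 × (−824) = −3296 kJ

ΔH = −3296 kJ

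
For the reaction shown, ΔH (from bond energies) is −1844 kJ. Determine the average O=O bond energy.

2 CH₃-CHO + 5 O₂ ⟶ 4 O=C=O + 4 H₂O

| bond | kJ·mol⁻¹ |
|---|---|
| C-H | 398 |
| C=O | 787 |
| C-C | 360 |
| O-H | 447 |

Let D be the O=O bond energy.
Σ(broken) = 2×360 + 8×398 + 2×787 + 5×D = 5478 + 5D
Σ(formed) = 8×787 + 8×447 = 9872
ΔH = Σ(broken) − Σ(formed) = (5478 + 5D) − (9872) = −4394 + 5D
Setting this equal to −1844 kJ gives 5D = 2550, so D = 510 kJ/mol.

D(O=O) ≈ 510 kJ/mol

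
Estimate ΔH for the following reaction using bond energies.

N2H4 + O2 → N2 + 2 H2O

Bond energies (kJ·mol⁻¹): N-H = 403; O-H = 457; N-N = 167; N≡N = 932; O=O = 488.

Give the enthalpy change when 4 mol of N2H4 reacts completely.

Bonds broken (reactants):
  N-H: 4 × 403 = 1612
  N-N: 1 × 167 = 167
  O=O: 1 × 488 = 488
  Σ(broken) = 2267 kJ
Bonds formed (products):
  N≡N: 1 × 932 = 932
  O-H: 4 × 457 = 1828
  Σ(formed) = 2760 kJ
ΔH = Σ(broken) − Σ(formed) = 2267 − 2760 = −493 kJ
For 4× the reaction as written: 4 × (−493) = −1972 kJ

ΔH = −1972 kJ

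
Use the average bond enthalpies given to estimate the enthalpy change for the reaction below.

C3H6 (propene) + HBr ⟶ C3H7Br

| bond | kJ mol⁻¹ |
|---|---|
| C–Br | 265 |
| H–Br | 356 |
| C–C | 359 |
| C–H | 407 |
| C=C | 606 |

ΔH ≈ −69 kJ

Bonds broken (reactants):
  C–C: 1 × 359 = 359
  C–H: 6 × 407 = 2442
  C=C: 1 × 606 = 606
  H–Br: 1 × 356 = 356
  Σ(broken) = 3763 kJ
Bonds formed (products):
  C–Br: 1 × 265 = 265
  C–C: 2 × 359 = 718
  C–H: 7 × 407 = 2849
  Σ(formed) = 3832 kJ
ΔH = Σ(broken) − Σ(formed) = 3763 − 3832 = −69 kJ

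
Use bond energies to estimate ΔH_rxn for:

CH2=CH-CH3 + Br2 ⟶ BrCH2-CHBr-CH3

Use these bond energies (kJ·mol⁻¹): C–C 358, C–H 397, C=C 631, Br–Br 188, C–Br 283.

Bonds broken (reactants):
  Br–Br: 1 × 188 = 188
  C–C: 1 × 358 = 358
  C–H: 6 × 397 = 2382
  C=C: 1 × 631 = 631
  Σ(broken) = 3559 kJ
Bonds formed (products):
  C–Br: 2 × 283 = 566
  C–C: 2 × 358 = 716
  C–H: 6 × 397 = 2382
  Σ(formed) = 3664 kJ
ΔH = Σ(broken) − Σ(formed) = 3559 − 3664 = −105 kJ

ΔH ≈ −105 kJ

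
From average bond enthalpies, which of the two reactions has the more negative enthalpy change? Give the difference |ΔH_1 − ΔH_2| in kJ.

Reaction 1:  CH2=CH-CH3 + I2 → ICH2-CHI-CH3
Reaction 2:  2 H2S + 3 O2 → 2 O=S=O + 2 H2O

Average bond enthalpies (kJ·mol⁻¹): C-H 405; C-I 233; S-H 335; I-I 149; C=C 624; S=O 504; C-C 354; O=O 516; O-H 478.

Reaction 1:
  Bonds broken (reactants):
    C-C: 1 × 354 = 354
    C-H: 6 × 405 = 2430
    C=C: 1 × 624 = 624
    I-I: 1 × 149 = 149
    Σ(broken) = 3557 kJ
  Bonds formed (products):
    C-C: 2 × 354 = 708
    C-H: 6 × 405 = 2430
    C-I: 2 × 233 = 466
    Σ(formed) = 3604 kJ
  ΔH_1 = 3557 − 3604 = −47 kJ
Reaction 2:
  Bonds broken (reactants):
    O=O: 3 × 516 = 1548
    S-H: 4 × 335 = 1340
    Σ(broken) = 2888 kJ
  Bonds formed (products):
    O-H: 4 × 478 = 1912
    S=O: 4 × 504 = 2016
    Σ(formed) = 3928 kJ
  ΔH_2 = 2888 − 3928 = −1040 kJ
ΔH_1 − ΔH_2 = +993 kJ, so reaction 2 has the more negative ΔH; |ΔH_1 − ΔH_2| = 993 kJ.

Reaction 2, by 993 kJ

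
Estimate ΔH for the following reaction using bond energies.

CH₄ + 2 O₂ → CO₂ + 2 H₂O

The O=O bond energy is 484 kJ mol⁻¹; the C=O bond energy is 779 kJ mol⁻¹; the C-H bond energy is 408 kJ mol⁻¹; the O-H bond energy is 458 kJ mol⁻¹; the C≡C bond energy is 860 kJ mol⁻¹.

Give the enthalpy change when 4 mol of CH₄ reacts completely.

Bonds broken (reactants):
  C-H: 4 × 408 = 1632
  O=O: 2 × 484 = 968
  Σ(broken) = 2600 kJ
Bonds formed (products):
  C=O: 2 × 779 = 1558
  O-H: 4 × 458 = 1832
  Σ(formed) = 3390 kJ
ΔH = Σ(broken) − Σ(formed) = 2600 − 3390 = −790 kJ
For 4× the reaction as written: 4 × (−790) = −3160 kJ

ΔH = −3160 kJ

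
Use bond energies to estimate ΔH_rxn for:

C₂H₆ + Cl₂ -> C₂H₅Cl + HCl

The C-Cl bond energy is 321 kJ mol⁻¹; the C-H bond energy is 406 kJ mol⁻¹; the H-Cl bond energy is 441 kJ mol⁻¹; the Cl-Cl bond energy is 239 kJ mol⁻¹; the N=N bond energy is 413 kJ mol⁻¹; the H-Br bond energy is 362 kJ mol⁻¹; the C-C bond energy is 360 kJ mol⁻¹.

ΔH ≈ −117 kJ

Bonds broken (reactants):
  C-C: 1 × 360 = 360
  C-H: 6 × 406 = 2436
  Cl-Cl: 1 × 239 = 239
  Σ(broken) = 3035 kJ
Bonds formed (products):
  C-C: 1 × 360 = 360
  C-Cl: 1 × 321 = 321
  C-H: 5 × 406 = 2030
  H-Cl: 1 × 441 = 441
  Σ(formed) = 3152 kJ
ΔH = Σ(broken) − Σ(formed) = 3035 − 3152 = −117 kJ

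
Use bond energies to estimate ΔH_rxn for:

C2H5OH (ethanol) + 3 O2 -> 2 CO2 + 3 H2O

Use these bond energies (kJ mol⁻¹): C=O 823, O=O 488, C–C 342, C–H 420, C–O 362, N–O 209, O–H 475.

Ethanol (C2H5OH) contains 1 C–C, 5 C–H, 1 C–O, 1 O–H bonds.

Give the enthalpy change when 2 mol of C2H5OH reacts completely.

ΔH = −2798 kJ

Bonds broken (reactants):
  C–C: 1 × 342 = 342
  C–H: 5 × 420 = 2100
  C–O: 1 × 362 = 362
  O–H: 1 × 475 = 475
  O=O: 3 × 488 = 1464
  Σ(broken) = 4743 kJ
Bonds formed (products):
  C=O: 4 × 823 = 3292
  O–H: 6 × 475 = 2850
  Σ(formed) = 6142 kJ
ΔH = Σ(broken) − Σ(formed) = 4743 − 6142 = −1399 kJ
For 2× the reaction as written: 2 × (−1399) = −2798 kJ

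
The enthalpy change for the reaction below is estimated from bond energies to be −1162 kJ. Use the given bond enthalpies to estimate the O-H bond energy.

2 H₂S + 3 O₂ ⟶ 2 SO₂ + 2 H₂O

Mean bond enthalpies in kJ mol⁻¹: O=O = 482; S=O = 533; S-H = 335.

D(O-H) ≈ 454 kJ/mol

Let D be the O-H bond energy.
Σ(broken) = 3×482 + 4×335 = 2786
Σ(formed) = 4×D + 4×533 = 2132 + 4D
ΔH = Σ(broken) − Σ(formed) = (2786) − (2132 + 4D) = +654 − 4D
Setting this equal to −1162 kJ gives 4D = 1816, so D = 454 kJ/mol.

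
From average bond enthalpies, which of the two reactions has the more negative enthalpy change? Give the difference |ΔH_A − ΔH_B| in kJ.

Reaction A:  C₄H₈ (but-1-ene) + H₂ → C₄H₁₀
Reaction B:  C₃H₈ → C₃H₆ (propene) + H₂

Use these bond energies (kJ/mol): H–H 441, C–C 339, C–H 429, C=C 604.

Reaction A, by 304 kJ

Reaction A:
  Bonds broken (reactants):
    C–C: 2 × 339 = 678
    C–H: 8 × 429 = 3432
    C=C: 1 × 604 = 604
    H–H: 1 × 441 = 441
    Σ(broken) = 5155 kJ
  Bonds formed (products):
    C–C: 3 × 339 = 1017
    C–H: 10 × 429 = 4290
    Σ(formed) = 5307 kJ
  ΔH_A = 5155 − 5307 = −152 kJ
Reaction B:
  Bonds broken (reactants):
    C–C: 2 × 339 = 678
    C–H: 8 × 429 = 3432
    Σ(broken) = 4110 kJ
  Bonds formed (products):
    C–C: 1 × 339 = 339
    C–H: 6 × 429 = 2574
    C=C: 1 × 604 = 604
    H–H: 1 × 441 = 441
    Σ(formed) = 3958 kJ
  ΔH_B = 4110 − 3958 = +152 kJ
ΔH_A − ΔH_B = −304 kJ, so reaction A has the more negative ΔH; |ΔH_A − ΔH_B| = 304 kJ.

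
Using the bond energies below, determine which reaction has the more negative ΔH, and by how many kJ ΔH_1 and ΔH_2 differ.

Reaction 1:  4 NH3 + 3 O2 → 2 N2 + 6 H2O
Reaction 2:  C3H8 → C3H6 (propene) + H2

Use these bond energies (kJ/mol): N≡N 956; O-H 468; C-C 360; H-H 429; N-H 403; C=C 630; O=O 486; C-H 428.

Reaction 1, by 1391 kJ

Reaction 1:
  Bonds broken (reactants):
    N-H: 12 × 403 = 4836
    O=O: 3 × 486 = 1458
    Σ(broken) = 6294 kJ
  Bonds formed (products):
    N≡N: 2 × 956 = 1912
    O-H: 12 × 468 = 5616
    Σ(formed) = 7528 kJ
  ΔH_1 = 6294 − 7528 = −1234 kJ
Reaction 2:
  Bonds broken (reactants):
    C-C: 2 × 360 = 720
    C-H: 8 × 428 = 3424
    Σ(broken) = 4144 kJ
  Bonds formed (products):
    C-C: 1 × 360 = 360
    C-H: 6 × 428 = 2568
    C=C: 1 × 630 = 630
    H-H: 1 × 429 = 429
    Σ(formed) = 3987 kJ
  ΔH_2 = 4144 − 3987 = +157 kJ
ΔH_1 − ΔH_2 = −1391 kJ, so reaction 1 has the more negative ΔH; |ΔH_1 − ΔH_2| = 1391 kJ.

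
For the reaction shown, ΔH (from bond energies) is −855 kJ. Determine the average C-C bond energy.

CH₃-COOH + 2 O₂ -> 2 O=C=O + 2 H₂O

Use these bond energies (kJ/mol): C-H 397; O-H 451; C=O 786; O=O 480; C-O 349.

Let D be the C-C bond energy.
Σ(broken) = 1×D + 3×397 + 1×349 + 1×786 + 1×451 + 2×480 = 3737 + D
Σ(formed) = 4×786 + 4×451 = 4948
ΔH = Σ(broken) − Σ(formed) = (3737 + D) − (4948) = −1211 + D
Setting this equal to −855 kJ gives D = 356 kJ/mol.

D(C-C) ≈ 356 kJ/mol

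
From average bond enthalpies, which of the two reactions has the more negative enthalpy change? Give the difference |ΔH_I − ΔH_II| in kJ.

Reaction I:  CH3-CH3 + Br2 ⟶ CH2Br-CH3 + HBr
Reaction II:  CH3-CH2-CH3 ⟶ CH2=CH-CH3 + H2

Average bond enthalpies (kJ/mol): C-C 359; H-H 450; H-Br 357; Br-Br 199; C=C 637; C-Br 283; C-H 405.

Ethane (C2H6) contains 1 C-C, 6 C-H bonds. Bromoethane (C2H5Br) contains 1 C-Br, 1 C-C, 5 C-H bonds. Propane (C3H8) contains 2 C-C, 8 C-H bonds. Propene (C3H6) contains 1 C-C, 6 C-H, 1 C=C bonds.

Reaction I, by 118 kJ

Reaction I:
  Bonds broken (reactants):
    Br-Br: 1 × 199 = 199
    C-C: 1 × 359 = 359
    C-H: 6 × 405 = 2430
    Σ(broken) = 2988 kJ
  Bonds formed (products):
    C-Br: 1 × 283 = 283
    C-C: 1 × 359 = 359
    C-H: 5 × 405 = 2025
    H-Br: 1 × 357 = 357
    Σ(formed) = 3024 kJ
  ΔH_I = 2988 − 3024 = −36 kJ
Reaction II:
  Bonds broken (reactants):
    C-C: 2 × 359 = 718
    C-H: 8 × 405 = 3240
    Σ(broken) = 3958 kJ
  Bonds formed (products):
    C-C: 1 × 359 = 359
    C-H: 6 × 405 = 2430
    C=C: 1 × 637 = 637
    H-H: 1 × 450 = 450
    Σ(formed) = 3876 kJ
  ΔH_II = 3958 − 3876 = +82 kJ
ΔH_I − ΔH_II = −118 kJ, so reaction I has the more negative ΔH; |ΔH_I − ΔH_II| = 118 kJ.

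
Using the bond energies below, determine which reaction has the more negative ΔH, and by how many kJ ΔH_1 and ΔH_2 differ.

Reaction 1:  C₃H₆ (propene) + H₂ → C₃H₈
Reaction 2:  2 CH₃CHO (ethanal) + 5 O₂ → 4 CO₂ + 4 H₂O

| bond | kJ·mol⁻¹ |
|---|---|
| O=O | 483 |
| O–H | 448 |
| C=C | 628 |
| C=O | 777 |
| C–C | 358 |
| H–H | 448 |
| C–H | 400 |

Reaction 1:
  Bonds broken (reactants):
    C–C: 1 × 358 = 358
    C–H: 6 × 400 = 2400
    C=C: 1 × 628 = 628
    H–H: 1 × 448 = 448
    Σ(broken) = 3834 kJ
  Bonds formed (products):
    C–C: 2 × 358 = 716
    C–H: 8 × 400 = 3200
    Σ(formed) = 3916 kJ
  ΔH_1 = 3834 − 3916 = −82 kJ
Reaction 2:
  Bonds broken (reactants):
    C–C: 2 × 358 = 716
    C–H: 8 × 400 = 3200
    C=O: 2 × 777 = 1554
    O=O: 5 × 483 = 2415
    Σ(broken) = 7885 kJ
  Bonds formed (products):
    C=O: 8 × 777 = 6216
    O–H: 8 × 448 = 3584
    Σ(formed) = 9800 kJ
  ΔH_2 = 7885 − 9800 = −1915 kJ
ΔH_1 − ΔH_2 = +1833 kJ, so reaction 2 has the more negative ΔH; |ΔH_1 − ΔH_2| = 1833 kJ.

Reaction 2, by 1833 kJ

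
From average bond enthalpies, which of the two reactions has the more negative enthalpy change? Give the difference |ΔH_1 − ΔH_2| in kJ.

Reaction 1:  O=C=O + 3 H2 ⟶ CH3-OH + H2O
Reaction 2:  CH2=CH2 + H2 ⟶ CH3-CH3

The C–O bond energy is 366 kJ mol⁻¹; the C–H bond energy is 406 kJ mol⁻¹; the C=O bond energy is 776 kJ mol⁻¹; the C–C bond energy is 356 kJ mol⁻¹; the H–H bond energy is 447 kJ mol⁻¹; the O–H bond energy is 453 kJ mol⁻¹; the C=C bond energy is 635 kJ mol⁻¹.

Reaction 1:
  Bonds broken (reactants):
    C=O: 2 × 776 = 1552
    H–H: 3 × 447 = 1341
    Σ(broken) = 2893 kJ
  Bonds formed (products):
    C–H: 3 × 406 = 1218
    C–O: 1 × 366 = 366
    O–H: 3 × 453 = 1359
    Σ(formed) = 2943 kJ
  ΔH_1 = 2893 − 2943 = −50 kJ
Reaction 2:
  Bonds broken (reactants):
    C–H: 4 × 406 = 1624
    C=C: 1 × 635 = 635
    H–H: 1 × 447 = 447
    Σ(broken) = 2706 kJ
  Bonds formed (products):
    C–C: 1 × 356 = 356
    C–H: 6 × 406 = 2436
    Σ(formed) = 2792 kJ
  ΔH_2 = 2706 − 2792 = −86 kJ
ΔH_1 − ΔH_2 = +36 kJ, so reaction 2 has the more negative ΔH; |ΔH_1 − ΔH_2| = 36 kJ.

Reaction 2, by 36 kJ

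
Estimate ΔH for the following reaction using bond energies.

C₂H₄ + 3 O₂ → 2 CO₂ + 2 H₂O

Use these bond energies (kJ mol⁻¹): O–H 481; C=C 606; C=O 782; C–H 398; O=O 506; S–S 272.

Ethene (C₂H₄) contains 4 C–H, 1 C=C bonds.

Bonds broken (reactants):
  C–H: 4 × 398 = 1592
  C=C: 1 × 606 = 606
  O=O: 3 × 506 = 1518
  Σ(broken) = 3716 kJ
Bonds formed (products):
  C=O: 4 × 782 = 3128
  O–H: 4 × 481 = 1924
  Σ(formed) = 5052 kJ
ΔH = Σ(broken) − Σ(formed) = 3716 − 5052 = −1336 kJ

ΔH ≈ −1336 kJ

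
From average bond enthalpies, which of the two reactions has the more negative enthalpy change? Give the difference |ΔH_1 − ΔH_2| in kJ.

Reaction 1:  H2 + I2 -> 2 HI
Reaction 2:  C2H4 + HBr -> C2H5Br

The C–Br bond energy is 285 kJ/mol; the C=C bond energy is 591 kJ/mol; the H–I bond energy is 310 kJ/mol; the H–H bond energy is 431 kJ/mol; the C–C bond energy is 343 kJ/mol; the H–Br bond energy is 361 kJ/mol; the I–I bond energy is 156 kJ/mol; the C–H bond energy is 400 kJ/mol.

Reaction 1:
  Bonds broken (reactants):
    H–H: 1 × 431 = 431
    I–I: 1 × 156 = 156
    Σ(broken) = 587 kJ
  Bonds formed (products):
    H–I: 2 × 310 = 620
    Σ(formed) = 620 kJ
  ΔH_1 = 587 − 620 = −33 kJ
Reaction 2:
  Bonds broken (reactants):
    C–H: 4 × 400 = 1600
    C=C: 1 × 591 = 591
    H–Br: 1 × 361 = 361
    Σ(broken) = 2552 kJ
  Bonds formed (products):
    C–Br: 1 × 285 = 285
    C–C: 1 × 343 = 343
    C–H: 5 × 400 = 2000
    Σ(formed) = 2628 kJ
  ΔH_2 = 2552 − 2628 = −76 kJ
ΔH_1 − ΔH_2 = +43 kJ, so reaction 2 has the more negative ΔH; |ΔH_1 − ΔH_2| = 43 kJ.

Reaction 2, by 43 kJ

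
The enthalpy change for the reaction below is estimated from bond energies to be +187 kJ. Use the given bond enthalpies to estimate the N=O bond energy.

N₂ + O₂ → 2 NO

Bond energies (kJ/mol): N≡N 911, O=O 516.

Let D be the N=O bond energy.
Σ(broken) = 1×911 + 1×516 = 1427
Σ(formed) = 2×D = 2D
ΔH = Σ(broken) − Σ(formed) = (1427) − (2D) = +1427 − 2D
Setting this equal to +187 kJ gives 2D = 1240, so D = 620 kJ/mol.

D(N=O) ≈ 620 kJ/mol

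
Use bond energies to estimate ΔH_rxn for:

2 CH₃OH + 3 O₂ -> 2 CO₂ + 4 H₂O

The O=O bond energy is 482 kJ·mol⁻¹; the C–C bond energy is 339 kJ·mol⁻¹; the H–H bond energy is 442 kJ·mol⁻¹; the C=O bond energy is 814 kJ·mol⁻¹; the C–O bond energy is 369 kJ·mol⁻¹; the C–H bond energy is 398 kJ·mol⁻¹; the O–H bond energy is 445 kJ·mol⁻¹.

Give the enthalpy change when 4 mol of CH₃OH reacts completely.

Bonds broken (reactants):
  C–H: 6 × 398 = 2388
  C–O: 2 × 369 = 738
  O–H: 2 × 445 = 890
  O=O: 3 × 482 = 1446
  Σ(broken) = 5462 kJ
Bonds formed (products):
  C=O: 4 × 814 = 3256
  O–H: 8 × 445 = 3560
  Σ(formed) = 6816 kJ
ΔH = Σ(broken) − Σ(formed) = 5462 − 6816 = −1354 kJ
For 2× the reaction as written: 2 × (−1354) = −2708 kJ

ΔH = −2708 kJ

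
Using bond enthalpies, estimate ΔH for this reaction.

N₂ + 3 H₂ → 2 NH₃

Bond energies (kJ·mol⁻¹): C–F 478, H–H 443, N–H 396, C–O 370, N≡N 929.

Bonds broken (reactants):
  H–H: 3 × 443 = 1329
  N≡N: 1 × 929 = 929
  Σ(broken) = 2258 kJ
Bonds formed (products):
  N–H: 6 × 396 = 2376
  Σ(formed) = 2376 kJ
ΔH = Σ(broken) − Σ(formed) = 2258 − 2376 = −118 kJ

ΔH ≈ −118 kJ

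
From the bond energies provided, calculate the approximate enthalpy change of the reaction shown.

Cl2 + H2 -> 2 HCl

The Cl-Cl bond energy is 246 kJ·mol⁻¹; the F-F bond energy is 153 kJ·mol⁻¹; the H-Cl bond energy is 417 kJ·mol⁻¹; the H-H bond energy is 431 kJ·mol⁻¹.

Bonds broken (reactants):
  Cl-Cl: 1 × 246 = 246
  H-H: 1 × 431 = 431
  Σ(broken) = 677 kJ
Bonds formed (products):
  H-Cl: 2 × 417 = 834
  Σ(formed) = 834 kJ
ΔH = Σ(broken) − Σ(formed) = 677 − 834 = −157 kJ

ΔH ≈ −157 kJ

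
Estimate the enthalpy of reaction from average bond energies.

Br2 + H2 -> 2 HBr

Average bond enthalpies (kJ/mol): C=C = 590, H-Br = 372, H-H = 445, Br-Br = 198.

ΔH ≈ −101 kJ

Bonds broken (reactants):
  Br-Br: 1 × 198 = 198
  H-H: 1 × 445 = 445
  Σ(broken) = 643 kJ
Bonds formed (products):
  H-Br: 2 × 372 = 744
  Σ(formed) = 744 kJ
ΔH = Σ(broken) − Σ(formed) = 643 − 744 = −101 kJ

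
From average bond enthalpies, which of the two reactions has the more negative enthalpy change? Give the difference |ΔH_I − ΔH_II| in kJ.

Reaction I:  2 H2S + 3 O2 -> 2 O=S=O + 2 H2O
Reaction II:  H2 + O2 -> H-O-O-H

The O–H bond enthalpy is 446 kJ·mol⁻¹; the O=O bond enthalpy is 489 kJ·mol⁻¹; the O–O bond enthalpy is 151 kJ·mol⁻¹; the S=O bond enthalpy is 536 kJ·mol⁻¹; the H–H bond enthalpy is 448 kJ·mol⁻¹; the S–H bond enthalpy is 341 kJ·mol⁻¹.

Reaction I:
  Bonds broken (reactants):
    O=O: 3 × 489 = 1467
    S–H: 4 × 341 = 1364
    Σ(broken) = 2831 kJ
  Bonds formed (products):
    O–H: 4 × 446 = 1784
    S=O: 4 × 536 = 2144
    Σ(formed) = 3928 kJ
  ΔH_I = 2831 − 3928 = −1097 kJ
Reaction II:
  Bonds broken (reactants):
    H–H: 1 × 448 = 448
    O=O: 1 × 489 = 489
    Σ(broken) = 937 kJ
  Bonds formed (products):
    O–H: 2 × 446 = 892
    O–O: 1 × 151 = 151
    Σ(formed) = 1043 kJ
  ΔH_II = 937 − 1043 = −106 kJ
ΔH_I − ΔH_II = −991 kJ, so reaction I has the more negative ΔH; |ΔH_I − ΔH_II| = 991 kJ.

Reaction I, by 991 kJ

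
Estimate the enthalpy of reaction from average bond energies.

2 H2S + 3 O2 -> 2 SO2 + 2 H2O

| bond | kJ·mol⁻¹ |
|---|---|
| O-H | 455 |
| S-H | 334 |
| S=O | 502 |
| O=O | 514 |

Bonds broken (reactants):
  O=O: 3 × 514 = 1542
  S-H: 4 × 334 = 1336
  Σ(broken) = 2878 kJ
Bonds formed (products):
  O-H: 4 × 455 = 1820
  S=O: 4 × 502 = 2008
  Σ(formed) = 3828 kJ
ΔH = Σ(broken) − Σ(formed) = 2878 − 3828 = −950 kJ

ΔH ≈ −950 kJ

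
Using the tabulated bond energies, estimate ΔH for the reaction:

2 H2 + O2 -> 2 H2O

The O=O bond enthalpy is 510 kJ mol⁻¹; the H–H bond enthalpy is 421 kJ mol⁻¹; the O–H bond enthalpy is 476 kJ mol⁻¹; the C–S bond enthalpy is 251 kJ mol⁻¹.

Bonds broken (reactants):
  H–H: 2 × 421 = 842
  O=O: 1 × 510 = 510
  Σ(broken) = 1352 kJ
Bonds formed (products):
  O–H: 4 × 476 = 1904
  Σ(formed) = 1904 kJ
ΔH = Σ(broken) − Σ(formed) = 1352 − 1904 = −552 kJ

ΔH ≈ −552 kJ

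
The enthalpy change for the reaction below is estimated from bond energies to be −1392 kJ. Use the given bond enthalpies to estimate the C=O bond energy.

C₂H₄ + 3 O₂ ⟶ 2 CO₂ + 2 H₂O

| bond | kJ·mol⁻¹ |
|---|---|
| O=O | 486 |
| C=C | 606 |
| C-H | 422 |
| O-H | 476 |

D(C=O) ≈ 810 kJ/mol

Let D be the C=O bond energy.
Σ(broken) = 4×422 + 1×606 + 3×486 = 3752
Σ(formed) = 4×D + 4×476 = 1904 + 4D
ΔH = Σ(broken) − Σ(formed) = (3752) − (1904 + 4D) = +1848 − 4D
Setting this equal to −1392 kJ gives 4D = 3240, so D = 810 kJ/mol.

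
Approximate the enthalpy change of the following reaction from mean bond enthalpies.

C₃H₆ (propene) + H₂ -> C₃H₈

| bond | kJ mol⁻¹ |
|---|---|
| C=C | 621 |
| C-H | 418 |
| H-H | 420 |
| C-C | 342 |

Bonds broken (reactants):
  C-C: 1 × 342 = 342
  C-H: 6 × 418 = 2508
  C=C: 1 × 621 = 621
  H-H: 1 × 420 = 420
  Σ(broken) = 3891 kJ
Bonds formed (products):
  C-C: 2 × 342 = 684
  C-H: 8 × 418 = 3344
  Σ(formed) = 4028 kJ
ΔH = Σ(broken) − Σ(formed) = 3891 − 4028 = −137 kJ

ΔH ≈ −137 kJ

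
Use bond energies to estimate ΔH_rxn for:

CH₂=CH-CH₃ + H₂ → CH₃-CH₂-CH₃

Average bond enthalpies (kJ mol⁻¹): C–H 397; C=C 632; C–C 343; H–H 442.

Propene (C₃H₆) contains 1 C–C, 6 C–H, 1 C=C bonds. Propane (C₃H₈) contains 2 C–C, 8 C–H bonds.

Bonds broken (reactants):
  C–C: 1 × 343 = 343
  C–H: 6 × 397 = 2382
  C=C: 1 × 632 = 632
  H–H: 1 × 442 = 442
  Σ(broken) = 3799 kJ
Bonds formed (products):
  C–C: 2 × 343 = 686
  C–H: 8 × 397 = 3176
  Σ(formed) = 3862 kJ
ΔH = Σ(broken) − Σ(formed) = 3799 − 3862 = −63 kJ

ΔH ≈ −63 kJ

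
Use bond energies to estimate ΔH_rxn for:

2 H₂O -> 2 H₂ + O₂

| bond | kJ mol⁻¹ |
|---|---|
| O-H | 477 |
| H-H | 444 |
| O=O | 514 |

Bonds broken (reactants):
  O-H: 4 × 477 = 1908
  Σ(broken) = 1908 kJ
Bonds formed (products):
  H-H: 2 × 444 = 888
  O=O: 1 × 514 = 514
  Σ(formed) = 1402 kJ
ΔH = Σ(broken) − Σ(formed) = 1908 − 1402 = +506 kJ

ΔH ≈ +506 kJ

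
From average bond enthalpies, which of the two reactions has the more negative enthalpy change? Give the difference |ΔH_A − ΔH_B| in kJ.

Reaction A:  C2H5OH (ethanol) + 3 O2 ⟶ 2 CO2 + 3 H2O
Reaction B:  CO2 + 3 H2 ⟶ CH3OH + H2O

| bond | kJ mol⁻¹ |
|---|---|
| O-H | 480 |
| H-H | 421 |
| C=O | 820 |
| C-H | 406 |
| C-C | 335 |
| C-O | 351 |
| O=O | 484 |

Reaction A:
  Bonds broken (reactants):
    C-C: 1 × 335 = 335
    C-H: 5 × 406 = 2030
    C-O: 1 × 351 = 351
    O-H: 1 × 480 = 480
    O=O: 3 × 484 = 1452
    Σ(broken) = 4648 kJ
  Bonds formed (products):
    C=O: 4 × 820 = 3280
    O-H: 6 × 480 = 2880
    Σ(formed) = 6160 kJ
  ΔH_A = 4648 − 6160 = −1512 kJ
Reaction B:
  Bonds broken (reactants):
    C=O: 2 × 820 = 1640
    H-H: 3 × 421 = 1263
    Σ(broken) = 2903 kJ
  Bonds formed (products):
    C-H: 3 × 406 = 1218
    C-O: 1 × 351 = 351
    O-H: 3 × 480 = 1440
    Σ(formed) = 3009 kJ
  ΔH_B = 2903 − 3009 = −106 kJ
ΔH_A − ΔH_B = −1406 kJ, so reaction A has the more negative ΔH; |ΔH_A − ΔH_B| = 1406 kJ.

Reaction A, by 1406 kJ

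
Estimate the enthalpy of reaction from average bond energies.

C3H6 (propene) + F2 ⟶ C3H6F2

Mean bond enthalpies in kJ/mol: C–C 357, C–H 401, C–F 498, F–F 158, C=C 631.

ΔH ≈ −564 kJ

Bonds broken (reactants):
  C–C: 1 × 357 = 357
  C–H: 6 × 401 = 2406
  C=C: 1 × 631 = 631
  F–F: 1 × 158 = 158
  Σ(broken) = 3552 kJ
Bonds formed (products):
  C–C: 2 × 357 = 714
  C–F: 2 × 498 = 996
  C–H: 6 × 401 = 2406
  Σ(formed) = 4116 kJ
ΔH = Σ(broken) − Σ(formed) = 3552 − 4116 = −564 kJ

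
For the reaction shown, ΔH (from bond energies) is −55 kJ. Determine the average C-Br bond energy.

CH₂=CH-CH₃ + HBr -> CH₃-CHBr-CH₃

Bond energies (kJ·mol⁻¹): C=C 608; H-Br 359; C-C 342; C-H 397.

Let D be the C-Br bond energy.
Σ(broken) = 1×342 + 6×397 + 1×608 + 1×359 = 3691
Σ(formed) = 1×D + 2×342 + 7×397 = 3463 + D
ΔH = Σ(broken) − Σ(formed) = (3691) − (3463 + D) = +228 − D
Setting this equal to −55 kJ gives D = 283 kJ/mol.

D(C-Br) ≈ 283 kJ/mol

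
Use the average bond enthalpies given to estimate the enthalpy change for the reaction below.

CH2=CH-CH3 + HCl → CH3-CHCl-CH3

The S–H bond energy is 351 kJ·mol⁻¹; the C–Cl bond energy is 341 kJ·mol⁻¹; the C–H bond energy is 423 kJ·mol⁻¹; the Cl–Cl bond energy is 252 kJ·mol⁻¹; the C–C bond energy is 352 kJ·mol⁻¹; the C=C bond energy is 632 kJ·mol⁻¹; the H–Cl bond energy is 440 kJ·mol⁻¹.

ΔH ≈ −44 kJ

Bonds broken (reactants):
  C–C: 1 × 352 = 352
  C–H: 6 × 423 = 2538
  C=C: 1 × 632 = 632
  H–Cl: 1 × 440 = 440
  Σ(broken) = 3962 kJ
Bonds formed (products):
  C–C: 2 × 352 = 704
  C–Cl: 1 × 341 = 341
  C–H: 7 × 423 = 2961
  Σ(formed) = 4006 kJ
ΔH = Σ(broken) − Σ(formed) = 3962 − 4006 = −44 kJ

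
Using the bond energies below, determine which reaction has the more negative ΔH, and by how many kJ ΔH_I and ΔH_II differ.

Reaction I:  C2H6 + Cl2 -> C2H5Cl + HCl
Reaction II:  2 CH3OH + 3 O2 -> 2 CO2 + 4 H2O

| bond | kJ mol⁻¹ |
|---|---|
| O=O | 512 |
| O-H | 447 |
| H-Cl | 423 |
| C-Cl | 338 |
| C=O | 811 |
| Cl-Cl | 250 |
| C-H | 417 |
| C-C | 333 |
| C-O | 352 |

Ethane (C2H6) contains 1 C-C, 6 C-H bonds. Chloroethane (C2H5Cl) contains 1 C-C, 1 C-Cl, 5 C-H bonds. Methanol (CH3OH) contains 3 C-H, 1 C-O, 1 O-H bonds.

Reaction II, by 1090 kJ

Reaction I:
  Bonds broken (reactants):
    C-C: 1 × 333 = 333
    C-H: 6 × 417 = 2502
    Cl-Cl: 1 × 250 = 250
    Σ(broken) = 3085 kJ
  Bonds formed (products):
    C-C: 1 × 333 = 333
    C-Cl: 1 × 338 = 338
    C-H: 5 × 417 = 2085
    H-Cl: 1 × 423 = 423
    Σ(formed) = 3179 kJ
  ΔH_I = 3085 − 3179 = −94 kJ
Reaction II:
  Bonds broken (reactants):
    C-H: 6 × 417 = 2502
    C-O: 2 × 352 = 704
    O-H: 2 × 447 = 894
    O=O: 3 × 512 = 1536
    Σ(broken) = 5636 kJ
  Bonds formed (products):
    C=O: 4 × 811 = 3244
    O-H: 8 × 447 = 3576
    Σ(formed) = 6820 kJ
  ΔH_II = 5636 − 6820 = −1184 kJ
ΔH_I − ΔH_II = +1090 kJ, so reaction II has the more negative ΔH; |ΔH_I − ΔH_II| = 1090 kJ.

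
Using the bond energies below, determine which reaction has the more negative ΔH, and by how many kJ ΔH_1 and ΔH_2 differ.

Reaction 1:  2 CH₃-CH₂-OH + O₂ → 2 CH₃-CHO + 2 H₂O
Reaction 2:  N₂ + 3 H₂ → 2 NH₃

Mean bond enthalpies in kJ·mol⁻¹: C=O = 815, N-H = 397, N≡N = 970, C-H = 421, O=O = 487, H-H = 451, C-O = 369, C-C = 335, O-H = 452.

Reaction 1:
  Bonds broken (reactants):
    C-C: 2 × 335 = 670
    C-H: 10 × 421 = 4210
    C-O: 2 × 369 = 738
    O-H: 2 × 452 = 904
    O=O: 1 × 487 = 487
    Σ(broken) = 7009 kJ
  Bonds formed (products):
    C-C: 2 × 335 = 670
    C-H: 8 × 421 = 3368
    C=O: 2 × 815 = 1630
    O-H: 4 × 452 = 1808
    Σ(formed) = 7476 kJ
  ΔH_1 = 7009 − 7476 = −467 kJ
Reaction 2:
  Bonds broken (reactants):
    H-H: 3 × 451 = 1353
    N≡N: 1 × 970 = 970
    Σ(broken) = 2323 kJ
  Bonds formed (products):
    N-H: 6 × 397 = 2382
    Σ(formed) = 2382 kJ
  ΔH_2 = 2323 − 2382 = −59 kJ
ΔH_1 − ΔH_2 = −408 kJ, so reaction 1 has the more negative ΔH; |ΔH_1 − ΔH_2| = 408 kJ.

Reaction 1, by 408 kJ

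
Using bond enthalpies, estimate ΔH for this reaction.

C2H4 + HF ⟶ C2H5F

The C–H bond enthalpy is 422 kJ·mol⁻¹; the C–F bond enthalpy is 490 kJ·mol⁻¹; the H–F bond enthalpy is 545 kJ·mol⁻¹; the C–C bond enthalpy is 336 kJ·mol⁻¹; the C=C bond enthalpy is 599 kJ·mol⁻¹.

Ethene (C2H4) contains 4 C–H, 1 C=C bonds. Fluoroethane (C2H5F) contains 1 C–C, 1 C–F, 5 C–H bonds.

Bonds broken (reactants):
  C–H: 4 × 422 = 1688
  C=C: 1 × 599 = 599
  H–F: 1 × 545 = 545
  Σ(broken) = 2832 kJ
Bonds formed (products):
  C–C: 1 × 336 = 336
  C–F: 1 × 490 = 490
  C–H: 5 × 422 = 2110
  Σ(formed) = 2936 kJ
ΔH = Σ(broken) − Σ(formed) = 2832 − 2936 = −104 kJ

ΔH ≈ −104 kJ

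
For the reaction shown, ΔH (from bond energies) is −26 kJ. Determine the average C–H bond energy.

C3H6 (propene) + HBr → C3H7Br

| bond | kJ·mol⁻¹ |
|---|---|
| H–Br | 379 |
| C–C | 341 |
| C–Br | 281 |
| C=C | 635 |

D(C–H) ≈ 418 kJ/mol

Let D be the C–H bond energy.
Σ(broken) = 1×341 + 6×D + 1×635 + 1×379 = 1355 + 6D
Σ(formed) = 1×281 + 2×341 + 7×D = 963 + 7D
ΔH = Σ(broken) − Σ(formed) = (1355 + 6D) − (963 + 7D) = +392 − D
Setting this equal to −26 kJ gives D = 418 kJ/mol.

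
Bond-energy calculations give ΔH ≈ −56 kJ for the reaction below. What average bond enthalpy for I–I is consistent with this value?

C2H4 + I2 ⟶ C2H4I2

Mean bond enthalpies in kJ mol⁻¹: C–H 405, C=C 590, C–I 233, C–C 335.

D(I–I) ≈ 155 kJ/mol

Let D be the I–I bond energy.
Σ(broken) = 4×405 + 1×590 + 1×D = 2210 + D
Σ(formed) = 1×335 + 4×405 + 2×233 = 2421
ΔH = Σ(broken) − Σ(formed) = (2210 + D) − (2421) = −211 + D
Setting this equal to −56 kJ gives D = 155 kJ/mol.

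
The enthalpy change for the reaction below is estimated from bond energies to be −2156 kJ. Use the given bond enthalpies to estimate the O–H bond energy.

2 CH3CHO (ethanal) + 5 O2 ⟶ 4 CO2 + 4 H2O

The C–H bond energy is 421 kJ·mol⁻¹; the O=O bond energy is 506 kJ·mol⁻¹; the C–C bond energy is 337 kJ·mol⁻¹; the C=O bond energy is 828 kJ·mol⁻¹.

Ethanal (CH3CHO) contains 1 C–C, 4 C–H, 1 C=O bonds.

D(O–H) ≈ 470 kJ/mol

Let D be the O–H bond energy.
Σ(broken) = 2×337 + 8×421 + 2×828 + 5×506 = 8228
Σ(formed) = 8×828 + 8×D = 6624 + 8D
ΔH = Σ(broken) − Σ(formed) = (8228) − (6624 + 8D) = +1604 − 8D
Setting this equal to −2156 kJ gives 8D = 3760, so D = 470 kJ/mol.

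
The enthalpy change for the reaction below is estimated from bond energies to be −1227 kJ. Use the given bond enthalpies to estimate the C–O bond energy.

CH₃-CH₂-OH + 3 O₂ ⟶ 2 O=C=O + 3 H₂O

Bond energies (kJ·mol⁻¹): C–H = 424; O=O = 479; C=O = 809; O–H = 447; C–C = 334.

Let D be the C–O bond energy.
Σ(broken) = 1×334 + 5×424 + 1×D + 1×447 + 3×479 = 4338 + D
Σ(formed) = 4×809 + 6×447 = 5918
ΔH = Σ(broken) − Σ(formed) = (4338 + D) − (5918) = −1580 + D
Setting this equal to −1227 kJ gives D = 353 kJ/mol.

D(C–O) ≈ 353 kJ/mol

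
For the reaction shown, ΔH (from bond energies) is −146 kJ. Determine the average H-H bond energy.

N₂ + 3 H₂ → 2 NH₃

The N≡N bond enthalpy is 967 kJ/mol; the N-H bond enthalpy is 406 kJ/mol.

D(H-H) ≈ 441 kJ/mol

Let D be the H-H bond energy.
Σ(broken) = 3×D + 1×967 = 967 + 3D
Σ(formed) = 6×406 = 2436
ΔH = Σ(broken) − Σ(formed) = (967 + 3D) − (2436) = −1469 + 3D
Setting this equal to −146 kJ gives 3D = 1323, so D = 441 kJ/mol.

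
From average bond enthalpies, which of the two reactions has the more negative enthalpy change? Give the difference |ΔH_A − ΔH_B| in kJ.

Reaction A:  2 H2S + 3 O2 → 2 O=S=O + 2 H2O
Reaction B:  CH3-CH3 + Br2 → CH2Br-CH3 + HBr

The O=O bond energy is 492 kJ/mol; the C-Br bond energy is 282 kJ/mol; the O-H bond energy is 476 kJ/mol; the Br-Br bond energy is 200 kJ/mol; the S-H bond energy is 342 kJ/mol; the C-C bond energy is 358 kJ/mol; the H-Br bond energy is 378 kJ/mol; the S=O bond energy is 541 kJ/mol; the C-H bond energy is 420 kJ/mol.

Reaction A, by 1184 kJ

Reaction A:
  Bonds broken (reactants):
    O=O: 3 × 492 = 1476
    S-H: 4 × 342 = 1368
    Σ(broken) = 2844 kJ
  Bonds formed (products):
    O-H: 4 × 476 = 1904
    S=O: 4 × 541 = 2164
    Σ(formed) = 4068 kJ
  ΔH_A = 2844 − 4068 = −1224 kJ
Reaction B:
  Bonds broken (reactants):
    Br-Br: 1 × 200 = 200
    C-C: 1 × 358 = 358
    C-H: 6 × 420 = 2520
    Σ(broken) = 3078 kJ
  Bonds formed (products):
    C-Br: 1 × 282 = 282
    C-C: 1 × 358 = 358
    C-H: 5 × 420 = 2100
    H-Br: 1 × 378 = 378
    Σ(formed) = 3118 kJ
  ΔH_B = 3078 − 3118 = −40 kJ
ΔH_A − ΔH_B = −1184 kJ, so reaction A has the more negative ΔH; |ΔH_A − ΔH_B| = 1184 kJ.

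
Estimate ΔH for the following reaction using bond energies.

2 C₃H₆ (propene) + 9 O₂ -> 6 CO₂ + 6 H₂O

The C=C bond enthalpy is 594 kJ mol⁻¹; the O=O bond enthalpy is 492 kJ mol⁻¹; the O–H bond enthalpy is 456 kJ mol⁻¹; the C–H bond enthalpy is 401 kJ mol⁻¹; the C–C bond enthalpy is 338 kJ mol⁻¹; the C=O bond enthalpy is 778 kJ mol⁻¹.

ΔH ≈ −3704 kJ

Bonds broken (reactants):
  C–C: 2 × 338 = 676
  C–H: 12 × 401 = 4812
  C=C: 2 × 594 = 1188
  O=O: 9 × 492 = 4428
  Σ(broken) = 11104 kJ
Bonds formed (products):
  C=O: 12 × 778 = 9336
  O–H: 12 × 456 = 5472
  Σ(formed) = 14808 kJ
ΔH = Σ(broken) − Σ(formed) = 11104 − 14808 = −3704 kJ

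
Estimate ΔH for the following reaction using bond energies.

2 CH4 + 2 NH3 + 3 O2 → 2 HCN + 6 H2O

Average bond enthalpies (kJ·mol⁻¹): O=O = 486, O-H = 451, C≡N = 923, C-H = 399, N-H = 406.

Bonds broken (reactants):
  C-H: 8 × 399 = 3192
  N-H: 6 × 406 = 2436
  O=O: 3 × 486 = 1458
  Σ(broken) = 7086 kJ
Bonds formed (products):
  C≡N: 2 × 923 = 1846
  C-H: 2 × 399 = 798
  O-H: 12 × 451 = 5412
  Σ(formed) = 8056 kJ
ΔH = Σ(broken) − Σ(formed) = 7086 − 8056 = −970 kJ

ΔH ≈ −970 kJ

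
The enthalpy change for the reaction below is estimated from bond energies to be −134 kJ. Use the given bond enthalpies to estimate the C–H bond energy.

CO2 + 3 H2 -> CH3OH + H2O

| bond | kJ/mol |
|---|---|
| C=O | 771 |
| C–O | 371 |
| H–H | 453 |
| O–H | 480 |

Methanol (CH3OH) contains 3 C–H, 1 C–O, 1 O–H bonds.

D(C–H) ≈ 408 kJ/mol

Let D be the C–H bond energy.
Σ(broken) = 2×771 + 3×453 = 2901
Σ(formed) = 3×D + 1×371 + 3×480 = 1811 + 3D
ΔH = Σ(broken) − Σ(formed) = (2901) − (1811 + 3D) = +1090 − 3D
Setting this equal to −134 kJ gives 3D = 1224, so D = 408 kJ/mol.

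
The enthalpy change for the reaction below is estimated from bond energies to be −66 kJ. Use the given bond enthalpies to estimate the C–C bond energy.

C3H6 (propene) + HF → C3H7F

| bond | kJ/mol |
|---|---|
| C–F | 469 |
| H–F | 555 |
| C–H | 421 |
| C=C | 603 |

Let D be the C–C bond energy.
Σ(broken) = 1×D + 6×421 + 1×603 + 1×555 = 3684 + D
Σ(formed) = 2×D + 1×469 + 7×421 = 3416 + 2D
ΔH = Σ(broken) − Σ(formed) = (3684 + D) − (3416 + 2D) = +268 − D
Setting this equal to −66 kJ gives D = 334 kJ/mol.

D(C–C) ≈ 334 kJ/mol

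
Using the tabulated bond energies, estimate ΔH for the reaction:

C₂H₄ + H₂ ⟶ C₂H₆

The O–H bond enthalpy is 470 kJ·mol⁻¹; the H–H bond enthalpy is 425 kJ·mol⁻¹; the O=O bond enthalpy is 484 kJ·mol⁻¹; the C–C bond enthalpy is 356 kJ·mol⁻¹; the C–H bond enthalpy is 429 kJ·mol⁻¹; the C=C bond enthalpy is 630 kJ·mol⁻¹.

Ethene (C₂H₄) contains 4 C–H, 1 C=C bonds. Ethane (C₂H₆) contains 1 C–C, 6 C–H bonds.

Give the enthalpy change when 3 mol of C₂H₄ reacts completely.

Bonds broken (reactants):
  C–H: 4 × 429 = 1716
  C=C: 1 × 630 = 630
  H–H: 1 × 425 = 425
  Σ(broken) = 2771 kJ
Bonds formed (products):
  C–C: 1 × 356 = 356
  C–H: 6 × 429 = 2574
  Σ(formed) = 2930 kJ
ΔH = Σ(broken) − Σ(formed) = 2771 − 2930 = −159 kJ
For 3× the reaction as written: 3 × (−159) = −477 kJ

ΔH = −477 kJ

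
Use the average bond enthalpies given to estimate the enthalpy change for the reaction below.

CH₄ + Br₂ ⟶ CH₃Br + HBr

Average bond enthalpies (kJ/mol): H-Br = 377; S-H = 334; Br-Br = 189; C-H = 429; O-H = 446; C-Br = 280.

ΔH ≈ −39 kJ

Bonds broken (reactants):
  Br-Br: 1 × 189 = 189
  C-H: 4 × 429 = 1716
  Σ(broken) = 1905 kJ
Bonds formed (products):
  C-Br: 1 × 280 = 280
  C-H: 3 × 429 = 1287
  H-Br: 1 × 377 = 377
  Σ(formed) = 1944 kJ
ΔH = Σ(broken) − Σ(formed) = 1905 − 1944 = −39 kJ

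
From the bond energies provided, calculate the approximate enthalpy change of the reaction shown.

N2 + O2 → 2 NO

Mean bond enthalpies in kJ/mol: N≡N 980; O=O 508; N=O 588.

Bonds broken (reactants):
  N≡N: 1 × 980 = 980
  O=O: 1 × 508 = 508
  Σ(broken) = 1488 kJ
Bonds formed (products):
  N=O: 2 × 588 = 1176
  Σ(formed) = 1176 kJ
ΔH = Σ(broken) − Σ(formed) = 1488 − 1176 = +312 kJ

ΔH ≈ +312 kJ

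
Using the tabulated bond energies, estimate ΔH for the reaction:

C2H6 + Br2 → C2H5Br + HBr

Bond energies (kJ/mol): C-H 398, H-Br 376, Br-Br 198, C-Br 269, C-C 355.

Bonds broken (reactants):
  Br-Br: 1 × 198 = 198
  C-C: 1 × 355 = 355
  C-H: 6 × 398 = 2388
  Σ(broken) = 2941 kJ
Bonds formed (products):
  C-Br: 1 × 269 = 269
  C-C: 1 × 355 = 355
  C-H: 5 × 398 = 1990
  H-Br: 1 × 376 = 376
  Σ(formed) = 2990 kJ
ΔH = Σ(broken) − Σ(formed) = 2941 − 2990 = −49 kJ

ΔH ≈ −49 kJ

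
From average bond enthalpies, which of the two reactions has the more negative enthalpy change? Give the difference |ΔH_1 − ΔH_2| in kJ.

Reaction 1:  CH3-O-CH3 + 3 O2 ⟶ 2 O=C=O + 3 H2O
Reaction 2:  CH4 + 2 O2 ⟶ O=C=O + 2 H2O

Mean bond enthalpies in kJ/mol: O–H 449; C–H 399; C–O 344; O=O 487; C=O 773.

Reaction 1, by 471 kJ

Reaction 1:
  Bonds broken (reactants):
    C–H: 6 × 399 = 2394
    C–O: 2 × 344 = 688
    O=O: 3 × 487 = 1461
    Σ(broken) = 4543 kJ
  Bonds formed (products):
    C=O: 4 × 773 = 3092
    O–H: 6 × 449 = 2694
    Σ(formed) = 5786 kJ
  ΔH_1 = 4543 − 5786 = −1243 kJ
Reaction 2:
  Bonds broken (reactants):
    C–H: 4 × 399 = 1596
    O=O: 2 × 487 = 974
    Σ(broken) = 2570 kJ
  Bonds formed (products):
    C=O: 2 × 773 = 1546
    O–H: 4 × 449 = 1796
    Σ(formed) = 3342 kJ
  ΔH_2 = 2570 − 3342 = −772 kJ
ΔH_1 − ΔH_2 = −471 kJ, so reaction 1 has the more negative ΔH; |ΔH_1 − ΔH_2| = 471 kJ.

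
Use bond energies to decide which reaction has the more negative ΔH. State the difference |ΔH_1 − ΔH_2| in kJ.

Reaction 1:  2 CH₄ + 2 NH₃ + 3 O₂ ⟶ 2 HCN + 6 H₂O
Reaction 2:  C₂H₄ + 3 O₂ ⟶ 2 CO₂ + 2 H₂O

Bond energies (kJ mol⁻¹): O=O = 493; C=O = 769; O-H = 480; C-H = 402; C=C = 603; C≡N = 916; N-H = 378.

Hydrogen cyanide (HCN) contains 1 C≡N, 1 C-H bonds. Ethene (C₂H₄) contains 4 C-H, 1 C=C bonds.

Reaction 1, by 127 kJ

Reaction 1:
  Bonds broken (reactants):
    C-H: 8 × 402 = 3216
    N-H: 6 × 378 = 2268
    O=O: 3 × 493 = 1479
    Σ(broken) = 6963 kJ
  Bonds formed (products):
    C≡N: 2 × 916 = 1832
    C-H: 2 × 402 = 804
    O-H: 12 × 480 = 5760
    Σ(formed) = 8396 kJ
  ΔH_1 = 6963 − 8396 = −1433 kJ
Reaction 2:
  Bonds broken (reactants):
    C-H: 4 × 402 = 1608
    C=C: 1 × 603 = 603
    O=O: 3 × 493 = 1479
    Σ(broken) = 3690 kJ
  Bonds formed (products):
    C=O: 4 × 769 = 3076
    O-H: 4 × 480 = 1920
    Σ(formed) = 4996 kJ
  ΔH_2 = 3690 − 4996 = −1306 kJ
ΔH_1 − ΔH_2 = −127 kJ, so reaction 1 has the more negative ΔH; |ΔH_1 − ΔH_2| = 127 kJ.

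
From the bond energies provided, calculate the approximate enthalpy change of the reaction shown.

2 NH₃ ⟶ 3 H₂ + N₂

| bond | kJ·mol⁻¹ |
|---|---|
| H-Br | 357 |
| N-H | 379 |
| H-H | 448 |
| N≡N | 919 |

ΔH ≈ +11 kJ

Bonds broken (reactants):
  N-H: 6 × 379 = 2274
  Σ(broken) = 2274 kJ
Bonds formed (products):
  H-H: 3 × 448 = 1344
  N≡N: 1 × 919 = 919
  Σ(formed) = 2263 kJ
ΔH = Σ(broken) − Σ(formed) = 2274 − 2263 = +11 kJ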